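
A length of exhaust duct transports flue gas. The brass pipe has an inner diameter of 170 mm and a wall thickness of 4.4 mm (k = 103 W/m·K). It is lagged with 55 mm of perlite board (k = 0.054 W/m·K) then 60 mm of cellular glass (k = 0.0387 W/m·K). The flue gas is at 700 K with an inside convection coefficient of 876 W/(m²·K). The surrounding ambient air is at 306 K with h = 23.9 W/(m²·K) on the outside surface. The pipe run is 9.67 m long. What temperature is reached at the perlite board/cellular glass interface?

T ≈ 506 K

Per-layer cylindrical resistances, series-summed:
R_inner film = 1/(h_i·2πr₁L) = 1/(876×2π×0.085×9.67) = 2.21×10^-4 K/W
R_brass pipe wall = ln(89.4/85)/(2π×103×9.67) = 8.065×10^-6 K/W
R_perlite board = ln(144.4/89.4)/(2π×0.054×9.67) = 0.1461 K/W
R_cellular glass = ln(204.4/144.4)/(2π×0.0387×9.67) = 0.1478 K/W
R_outer film = 1/(h_o·2πr_oL) = 1/(23.9×2π×0.2044×9.67) = 0.003369 K/W
R_total = 0.2975 K/W
Q = ΔT/R_total = 394/0.2975
Q = 1320 W
T_interface = T_inner − Q·ΣR(inner→interface) = 700 − 1320×0.1464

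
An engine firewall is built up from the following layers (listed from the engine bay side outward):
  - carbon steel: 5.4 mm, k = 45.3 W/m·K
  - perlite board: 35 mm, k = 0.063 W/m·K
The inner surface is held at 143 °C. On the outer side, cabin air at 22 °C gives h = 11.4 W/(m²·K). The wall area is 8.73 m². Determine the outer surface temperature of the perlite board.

T ≈ 38.5 °C

Model the wall as resistances in series:
R_carbon steel = L/(kA) = 0.0054/(45.3×8.73) = 1.365×10^-5 K/W
R_perlite board = L/(kA) = 0.035/(0.063×8.73) = 0.06364 K/W
R_outer film = 1/(h_o·A) = 1/(11.4×8.73) = 0.01005 K/W
R_total = 0.0737 K/W;  Q = ΔT/R_total = 121/0.0737 = 1642 W
T_interface = T_inner − Q·ΣR(inner→interface) = 143 − 1640×0.06365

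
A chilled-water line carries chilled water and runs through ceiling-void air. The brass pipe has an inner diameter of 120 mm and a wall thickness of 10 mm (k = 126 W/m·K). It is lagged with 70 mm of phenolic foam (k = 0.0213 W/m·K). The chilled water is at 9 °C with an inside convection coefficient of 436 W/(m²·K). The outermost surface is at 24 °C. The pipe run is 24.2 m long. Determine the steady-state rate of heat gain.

Q ≈ 70 W

Cylindrical conduction, so R = ln(r₂/r₁)/(2πkL) per layer, in series:
R_inner film = 1/(h_i·2πr₁L) = 1/(436×2π×0.06×24.2) = 2.514×10^-4 K/W
R_brass pipe wall = ln(70/60)/(2π×126×24.2) = 8.046×10^-6 K/W
R_phenolic foam = ln(140/70)/(2π×0.0213×24.2) = 0.214 K/W
R_total = 0.2143 K/W
Q = ΔT/R_total = 15/0.2143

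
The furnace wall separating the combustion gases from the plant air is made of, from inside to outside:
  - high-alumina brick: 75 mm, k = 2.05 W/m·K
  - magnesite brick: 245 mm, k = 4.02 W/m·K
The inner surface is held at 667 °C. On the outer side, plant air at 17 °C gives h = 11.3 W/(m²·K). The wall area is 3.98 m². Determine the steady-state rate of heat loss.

Model the wall as resistances in series:
R_high-alumina brick = L/(kA) = 0.075/(2.05×3.98) = 0.009192 K/W
R_magnesite brick = L/(kA) = 0.245/(4.02×3.98) = 0.01531 K/W
R_outer film = 1/(h_o·A) = 1/(11.3×3.98) = 0.02224 K/W
R_total = 0.04674 K/W
Q = ΔT / R_total = 650 / 0.04674

Q ≈ 13900 W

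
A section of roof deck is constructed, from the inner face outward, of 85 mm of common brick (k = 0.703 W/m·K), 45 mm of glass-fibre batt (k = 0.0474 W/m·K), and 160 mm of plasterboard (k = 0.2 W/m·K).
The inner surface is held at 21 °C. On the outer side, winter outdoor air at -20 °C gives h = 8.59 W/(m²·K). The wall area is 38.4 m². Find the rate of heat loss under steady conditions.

Q ≈ 792 W

Series thermal resistances:
R_common brick = L/(kA) = 0.085/(0.703×38.4) = 0.003149 K/W
R_glass-fibre batt = L/(kA) = 0.045/(0.0474×38.4) = 0.02472 K/W
R_plasterboard = L/(kA) = 0.16/(0.2×38.4) = 0.02083 K/W
R_outer film = 1/(h_o·A) = 1/(8.59×38.4) = 0.003032 K/W
R_total = 0.05174 K/W
Q = ΔT / R_total = 41 / 0.05174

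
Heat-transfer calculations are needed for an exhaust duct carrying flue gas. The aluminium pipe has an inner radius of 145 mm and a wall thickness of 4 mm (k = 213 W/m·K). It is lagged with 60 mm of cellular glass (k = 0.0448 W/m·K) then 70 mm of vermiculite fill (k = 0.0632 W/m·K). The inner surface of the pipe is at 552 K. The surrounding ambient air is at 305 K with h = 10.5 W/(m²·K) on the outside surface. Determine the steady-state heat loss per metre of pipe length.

q′ ≈ 124 W/m

Treating each annulus and film as a series resistance:
R_aluminium pipe wall = ln(149/145)/(2π×213×1) = 2.033×10^-5 K/W
R_cellular glass = ln(209/149)/(2π×0.0448×1) = 1.202 K/W
R_vermiculite fill = ln(279/209)/(2π×0.0632×1) = 0.7275 K/W
R_outer film = 1/(h_o·2πr_oL) = 1/(10.5×2π×0.279×1) = 0.05433 K/W
R_total = 1.984 K/W
Q = ΔT/R_total = 247/1.984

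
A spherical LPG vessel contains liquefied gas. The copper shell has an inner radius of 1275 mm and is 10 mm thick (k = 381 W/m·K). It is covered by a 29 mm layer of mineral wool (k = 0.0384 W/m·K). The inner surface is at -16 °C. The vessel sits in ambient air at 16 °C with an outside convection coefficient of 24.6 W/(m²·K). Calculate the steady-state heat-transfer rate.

Each spherical layer contributes R = (1/r_i − 1/r_o)/(4πk):
R_copper shell = (1/1.275 − 1/1.285)/(4π×381) = 1.275×10^-6 K/W
R_mineral wool = (1/1.285 − 1/1.314)/(4π×0.0384) = 0.03559 K/W
R_outer film = 1/(h·4πr_o²) = 1/(24.6×4π×1.314²) = 0.001874 K/W
R_total = 0.03747 K/W
Q = ΔT/R_total = 32/0.03747

Q ≈ 854 W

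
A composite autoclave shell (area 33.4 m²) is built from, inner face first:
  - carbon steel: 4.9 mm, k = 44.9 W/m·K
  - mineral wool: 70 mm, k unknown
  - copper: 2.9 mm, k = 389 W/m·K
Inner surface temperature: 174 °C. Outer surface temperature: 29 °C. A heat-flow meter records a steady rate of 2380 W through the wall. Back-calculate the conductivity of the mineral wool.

k ≈ 0.0344 W/(m·K)

Treating each layer as a thermal resistance in series:
R_carbon steel = L/(kA) = 0.0049/(44.9×33.4) = 3.267×10^-6 K/W
R_copper = L/(kA) = 0.0029/(389×33.4) = 2.232×10^-7 K/W
Sum of known resistances R_other = 3.491×10^-6 K/W
Total R = ΔT/Q = 145/2380 = 0.06092 K/W
R_mineral wool = R_total − R_other = 0.06092 K/W
k = L/(R·A) = 0.07/(0.06092×33.4)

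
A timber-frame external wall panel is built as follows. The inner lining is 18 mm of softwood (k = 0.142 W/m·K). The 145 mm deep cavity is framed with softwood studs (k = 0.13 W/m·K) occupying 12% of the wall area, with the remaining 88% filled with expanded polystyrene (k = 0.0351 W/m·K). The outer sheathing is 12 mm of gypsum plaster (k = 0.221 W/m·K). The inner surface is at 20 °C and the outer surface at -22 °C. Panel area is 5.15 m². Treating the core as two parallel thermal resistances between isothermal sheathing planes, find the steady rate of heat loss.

Sheathing layers in series; stud and cavity paths in parallel between them.
R_inner = 0.018/(0.142×5.15) = 0.02461 K/W
R_stud  = 0.145/(0.13×0.12×5.15) = 1.805 K/W
R_cav   = 0.145/(0.0351×0.88×5.15) = 0.9115 K/W
1/R_core = 1/R_stud + 1/R_cav → R_core = 0.6056 K/W
R_outer = 0.012/(0.221×5.15) = 0.01054 K/W
R_total = 0.6408 K/W
Q = ΔT/R_total = 42/0.6408

Q ≈ 65.5 W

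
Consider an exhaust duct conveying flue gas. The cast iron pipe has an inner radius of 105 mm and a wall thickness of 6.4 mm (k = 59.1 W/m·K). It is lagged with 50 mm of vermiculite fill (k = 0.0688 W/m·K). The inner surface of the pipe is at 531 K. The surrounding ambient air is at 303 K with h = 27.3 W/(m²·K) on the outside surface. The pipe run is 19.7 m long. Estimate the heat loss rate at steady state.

Q ≈ 5020 W

Treating each annulus and film as a series resistance:
R_cast iron pipe wall = ln(111.4/105)/(2π×59.1×19.7) = 8.088×10^-6 K/W
R_vermiculite fill = ln(161.4/111.4)/(2π×0.0688×19.7) = 0.04354 K/W
R_outer film = 1/(h_o·2πr_oL) = 1/(27.3×2π×0.1614×19.7) = 0.001834 K/W
R_total = 0.04538 K/W
Q = ΔT/R_total = 228/0.04538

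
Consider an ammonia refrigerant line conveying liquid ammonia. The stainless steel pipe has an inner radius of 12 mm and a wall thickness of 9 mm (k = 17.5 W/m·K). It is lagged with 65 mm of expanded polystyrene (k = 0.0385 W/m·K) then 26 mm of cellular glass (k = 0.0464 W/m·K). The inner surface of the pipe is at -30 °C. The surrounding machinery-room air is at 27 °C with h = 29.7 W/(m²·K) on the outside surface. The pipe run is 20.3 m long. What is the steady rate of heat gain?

For a radial system each layer contributes R = ln(r_out/r_in)/(2πkL); films add R = 1/(hA).
R_stainless steel pipe wall = ln(21/12)/(2π×17.5×20.3) = 2.507×10^-4 K/W
R_expanded polystyrene = ln(86/21)/(2π×0.0385×20.3) = 0.2871 K/W
R_cellular glass = ln(112/86)/(2π×0.0464×20.3) = 0.04463 K/W
R_outer film = 1/(h_o·2πr_oL) = 1/(29.7×2π×0.112×20.3) = 0.002357 K/W
R_total = 0.3343 K/W
Q = ΔT/R_total = 57/0.3343

Q ≈ 170 W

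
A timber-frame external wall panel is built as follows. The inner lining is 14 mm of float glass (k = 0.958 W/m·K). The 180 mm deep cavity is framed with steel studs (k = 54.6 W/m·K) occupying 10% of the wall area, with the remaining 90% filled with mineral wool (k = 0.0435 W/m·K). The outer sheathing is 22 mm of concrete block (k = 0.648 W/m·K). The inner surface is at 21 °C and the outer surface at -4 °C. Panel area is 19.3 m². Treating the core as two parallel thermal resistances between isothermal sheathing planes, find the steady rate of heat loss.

Sheathing layers in series; stud and cavity paths in parallel between them.
R_inner = 0.014/(0.958×19.3) = 7.572×10^-4 K/W
R_stud  = 0.18/(54.6×0.1×19.3) = 0.001708 K/W
R_cav   = 0.18/(0.0435×0.9×19.3) = 0.2382 K/W
1/R_core = 1/R_stud + 1/R_cav → R_core = 0.001696 K/W
R_outer = 0.022/(0.648×19.3) = 0.001759 K/W
R_total = 0.004212 K/W
Q = ΔT/R_total = 25/0.004212

Q ≈ 5940 W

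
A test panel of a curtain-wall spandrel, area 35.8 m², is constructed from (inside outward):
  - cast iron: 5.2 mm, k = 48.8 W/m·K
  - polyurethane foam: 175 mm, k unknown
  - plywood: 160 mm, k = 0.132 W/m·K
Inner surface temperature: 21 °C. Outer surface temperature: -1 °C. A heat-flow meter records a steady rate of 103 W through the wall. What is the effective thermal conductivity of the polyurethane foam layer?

Using the resistance-network approach (series):
R_cast iron = L/(kA) = 0.0052/(48.8×35.8) = 2.976×10^-6 K/W
R_plywood = L/(kA) = 0.16/(0.132×35.8) = 0.03386 K/W
Sum of known resistances R_other = 0.03386 K/W
Total R = ΔT/Q = 22/103 = 0.2136 K/W
R_polyurethane foam = R_total − R_other = 0.1797 K/W
k = L/(R·A) = 0.175/(0.1797×35.8)

k ≈ 0.0272 W/(m·K)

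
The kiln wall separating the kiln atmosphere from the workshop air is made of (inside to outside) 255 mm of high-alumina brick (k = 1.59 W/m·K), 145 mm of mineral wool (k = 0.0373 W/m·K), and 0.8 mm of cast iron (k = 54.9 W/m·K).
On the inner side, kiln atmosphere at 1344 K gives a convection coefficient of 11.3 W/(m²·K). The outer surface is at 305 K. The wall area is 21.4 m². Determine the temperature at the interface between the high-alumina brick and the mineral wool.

Model the wall as resistances in series:
R_inner film = 1/(h_i·A) = 1/(11.3×21.4) = 0.004135 K/W
R_high-alumina brick = L/(kA) = 0.255/(1.59×21.4) = 0.007494 K/W
R_mineral wool = L/(kA) = 0.145/(0.0373×21.4) = 0.1817 K/W
R_cast iron = L/(kA) = 0.0008/(54.9×21.4) = 6.809×10^-7 K/W
R_total = 0.1933 K/W;  Q = ΔT/R_total = 1039/0.1933 = 5375 W
T_interface = T_inner − Q·ΣR(inner→interface) = 1344 − 5380×0.01163

T ≈ 1280 K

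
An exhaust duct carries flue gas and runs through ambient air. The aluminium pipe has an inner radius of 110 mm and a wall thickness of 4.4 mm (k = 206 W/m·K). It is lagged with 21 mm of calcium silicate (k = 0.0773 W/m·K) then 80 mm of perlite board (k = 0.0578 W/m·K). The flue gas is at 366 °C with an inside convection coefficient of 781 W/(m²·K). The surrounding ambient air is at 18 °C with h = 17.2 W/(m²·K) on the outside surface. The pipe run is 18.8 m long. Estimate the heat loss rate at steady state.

Q ≈ 3920 W

Treating each annulus and film as a series resistance:
R_inner film = 1/(h_i·2πr₁L) = 1/(781×2π×0.11×18.8) = 9.854×10^-5 K/W
R_aluminium pipe wall = ln(114.4/110)/(2π×206×18.8) = 1.612×10^-6 K/W
R_calcium silicate = ln(135.4/114.4)/(2π×0.0773×18.8) = 0.01846 K/W
R_perlite board = ln(215.4/135.4)/(2π×0.0578×18.8) = 0.068 K/W
R_outer film = 1/(h_o·2πr_oL) = 1/(17.2×2π×0.2154×18.8) = 0.002285 K/W
R_total = 0.08884 K/W
Q = ΔT/R_total = 348/0.08884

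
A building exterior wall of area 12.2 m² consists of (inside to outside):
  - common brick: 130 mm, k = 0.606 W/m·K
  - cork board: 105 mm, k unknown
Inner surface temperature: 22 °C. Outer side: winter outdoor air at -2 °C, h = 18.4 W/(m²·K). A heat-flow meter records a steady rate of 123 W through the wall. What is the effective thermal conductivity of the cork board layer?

k ≈ 0.0497 W/(m·K)

Thermal resistances in series:
R_common brick = L/(kA) = 0.13/(0.606×12.2) = 0.01758 K/W
R_outer film = 1/(h_o·A) = 1/(18.4×12.2) = 0.004455 K/W
Sum of known resistances R_other = 0.02204 K/W
Total R = ΔT/Q = 24/123 = 0.1951 K/W
R_cork board = R_total − R_other = 0.1731 K/W
k = L/(R·A) = 0.105/(0.1731×12.2)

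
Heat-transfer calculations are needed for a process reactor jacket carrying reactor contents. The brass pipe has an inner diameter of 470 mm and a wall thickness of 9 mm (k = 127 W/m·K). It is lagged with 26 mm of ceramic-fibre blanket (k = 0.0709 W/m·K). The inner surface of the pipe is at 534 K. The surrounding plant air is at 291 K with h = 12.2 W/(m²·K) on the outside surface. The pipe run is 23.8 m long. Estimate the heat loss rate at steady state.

For a radial system each layer contributes R = ln(r_out/r_in)/(2πkL); films add R = 1/(hA).
R_brass pipe wall = ln(244/235)/(2π×127×23.8) = 1.979×10^-6 K/W
R_ceramic-fibre blanket = ln(270/244)/(2π×0.0709×23.8) = 0.00955 K/W
R_outer film = 1/(h_o·2πr_oL) = 1/(12.2×2π×0.27×23.8) = 0.00203 K/W
R_total = 0.01158 K/W
Q = ΔT/R_total = 243/0.01158

Q ≈ 21000 W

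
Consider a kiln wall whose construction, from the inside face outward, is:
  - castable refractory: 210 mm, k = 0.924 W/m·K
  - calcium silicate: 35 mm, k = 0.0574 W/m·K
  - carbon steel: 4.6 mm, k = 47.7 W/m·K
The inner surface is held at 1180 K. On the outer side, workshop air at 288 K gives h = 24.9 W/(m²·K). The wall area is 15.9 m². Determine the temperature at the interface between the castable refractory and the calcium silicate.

T ≈ 949 K

Series thermal resistances:
R_castable refractory = L/(kA) = 0.21/(0.924×15.9) = 0.01429 K/W
R_calcium silicate = L/(kA) = 0.035/(0.0574×15.9) = 0.03835 K/W
R_carbon steel = L/(kA) = 0.0046/(47.7×15.9) = 6.065×10^-6 K/W
R_outer film = 1/(h_o·A) = 1/(24.9×15.9) = 0.002526 K/W
R_total = 0.05518 K/W;  Q = ΔT/R_total = 892/0.05518 = 16170 W
T_interface = T_inner − Q·ΣR(inner→interface) = 1180 − 16200×0.01429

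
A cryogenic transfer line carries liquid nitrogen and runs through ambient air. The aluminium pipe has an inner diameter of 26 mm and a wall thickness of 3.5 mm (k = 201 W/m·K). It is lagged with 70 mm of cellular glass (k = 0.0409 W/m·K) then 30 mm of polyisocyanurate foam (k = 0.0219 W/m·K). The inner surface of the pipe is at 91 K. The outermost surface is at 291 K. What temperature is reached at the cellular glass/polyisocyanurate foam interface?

Per-layer cylindrical resistances, series-summed:
R_aluminium pipe wall = ln(16.5/13)/(2π×201×1) = 1.888×10^-4 K/W
R_cellular glass = ln(86.5/16.5)/(2π×0.0409×1) = 6.447 K/W
R_polyisocyanurate foam = ln(116.5/86.5)/(2π×0.0219×1) = 2.164 K/W
R_total = 8.611 K/W
Q = ΔT/R_total = 200/8.611
Q = 23.2 W/m
T_interface = T_inner + Q·ΣR(inner→interface) = 91 + 23.2×6.447

T ≈ 241 K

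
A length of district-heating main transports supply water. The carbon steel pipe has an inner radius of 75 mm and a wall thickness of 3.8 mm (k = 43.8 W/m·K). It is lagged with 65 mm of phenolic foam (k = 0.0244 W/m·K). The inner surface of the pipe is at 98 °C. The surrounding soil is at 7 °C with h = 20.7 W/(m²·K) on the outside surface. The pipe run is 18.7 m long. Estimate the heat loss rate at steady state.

Treating each annulus and film as a series resistance:
R_carbon steel pipe wall = ln(78.8/75)/(2π×43.8×18.7) = 9.604×10^-6 K/W
R_phenolic foam = ln(143.8/78.8)/(2π×0.0244×18.7) = 0.2098 K/W
R_outer film = 1/(h_o·2πr_oL) = 1/(20.7×2π×0.1438×18.7) = 0.002859 K/W
R_total = 0.2127 K/W
Q = ΔT/R_total = 91/0.2127

Q ≈ 428 W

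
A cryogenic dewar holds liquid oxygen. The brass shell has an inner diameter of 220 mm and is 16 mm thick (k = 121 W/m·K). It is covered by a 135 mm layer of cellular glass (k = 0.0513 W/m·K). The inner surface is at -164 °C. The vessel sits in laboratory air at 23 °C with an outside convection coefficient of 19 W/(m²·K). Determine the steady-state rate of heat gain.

Spherical conduction: R = (1/r_in − 1/r_out)/(4πk) per layer; series-sum.
R_brass shell = (1/0.11 − 1/0.126)/(4π×121) = 7.592×10^-4 K/W
R_cellular glass = (1/0.126 − 1/0.261)/(4π×0.0513) = 6.368 K/W
R_outer film = 1/(h·4πr_o²) = 1/(19×4π×0.261²) = 0.06148 K/W
R_total = 6.43 K/W
Q = ΔT/R_total = 187/6.43

Q ≈ 29.1 W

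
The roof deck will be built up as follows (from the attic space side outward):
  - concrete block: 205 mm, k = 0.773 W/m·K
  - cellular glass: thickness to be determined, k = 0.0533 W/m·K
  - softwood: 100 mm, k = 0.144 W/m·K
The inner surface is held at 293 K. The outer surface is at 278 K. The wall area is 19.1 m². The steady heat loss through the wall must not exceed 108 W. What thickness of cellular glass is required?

L ≈ 90.2 mm

Thermal resistances in series:
R_concrete block = L/(kA) = 0.205/(0.773×19.1) = 0.01388 K/W
R_softwood = L/(kA) = 0.1/(0.144×19.1) = 0.03636 K/W
Sum of the known resistances R_other = 0.05024 K/W
Required total resistance R_tot = ΔT/Q_allow = 15/108 = 0.1389 K/W
R_cellular glass = R_tot − R_other = 0.08865 K/W
L = R·k·A = 0.08865×0.0533×19.1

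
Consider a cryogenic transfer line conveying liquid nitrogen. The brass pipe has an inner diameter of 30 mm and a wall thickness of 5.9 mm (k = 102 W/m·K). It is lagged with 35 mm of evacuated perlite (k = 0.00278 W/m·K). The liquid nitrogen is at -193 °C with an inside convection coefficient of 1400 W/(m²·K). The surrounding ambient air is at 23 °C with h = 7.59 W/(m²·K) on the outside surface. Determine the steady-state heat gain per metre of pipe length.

For a radial system each layer contributes R = ln(r_out/r_in)/(2πkL); films add R = 1/(hA).
R_inner film = 1/(h_i·2πr₁L) = 1/(1400×2π×0.015×1) = 0.007579 K/W
R_brass pipe wall = ln(20.9/15)/(2π×102×1) = 5.176×10^-4 K/W
R_evacuated perlite = ln(55.9/20.9)/(2π×0.00278×1) = 56.32 K/W
R_outer film = 1/(h_o·2πr_oL) = 1/(7.59×2π×0.0559×1) = 0.3751 K/W
R_total = 56.71 K/W
Q = ΔT/R_total = 216/56.71

q′ ≈ 3.81 W/m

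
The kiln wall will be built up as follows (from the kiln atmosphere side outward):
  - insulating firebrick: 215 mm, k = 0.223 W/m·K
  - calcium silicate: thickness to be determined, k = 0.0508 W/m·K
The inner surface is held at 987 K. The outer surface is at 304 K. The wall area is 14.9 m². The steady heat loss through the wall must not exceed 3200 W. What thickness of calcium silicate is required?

Treating each layer as a thermal resistance in series:
R_insulating firebrick = L/(kA) = 0.215/(0.223×14.9) = 0.06471 K/W
Sum of the known resistances R_other = 0.06471 K/W
Required total resistance R_tot = ΔT/Q_allow = 683/3200 = 0.2134 K/W
R_calcium silicate = R_tot − R_other = 0.1487 K/W
L = R·k·A = 0.1487×0.0508×14.9

L ≈ 113 mm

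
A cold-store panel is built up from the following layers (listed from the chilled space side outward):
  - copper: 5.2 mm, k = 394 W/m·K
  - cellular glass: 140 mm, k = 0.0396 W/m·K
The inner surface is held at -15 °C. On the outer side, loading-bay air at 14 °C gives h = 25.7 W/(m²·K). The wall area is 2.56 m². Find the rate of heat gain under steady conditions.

Treating each layer as a thermal resistance in series:
R_copper = L/(kA) = 0.0052/(394×2.56) = 5.155×10^-6 K/W
R_cellular glass = L/(kA) = 0.14/(0.0396×2.56) = 1.381 K/W
R_outer film = 1/(h_o·A) = 1/(25.7×2.56) = 0.0152 K/W
R_total = 1.396 K/W
Q = ΔT / R_total = 29 / 1.396

Q ≈ 20.8 W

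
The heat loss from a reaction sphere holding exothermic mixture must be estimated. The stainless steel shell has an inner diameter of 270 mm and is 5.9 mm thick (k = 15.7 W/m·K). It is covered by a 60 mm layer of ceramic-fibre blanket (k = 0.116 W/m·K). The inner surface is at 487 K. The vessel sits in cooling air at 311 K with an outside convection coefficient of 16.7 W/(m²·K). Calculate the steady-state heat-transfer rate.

Q ≈ 112 W

Spherical conduction: R = (1/r_in − 1/r_out)/(4πk) per layer; series-sum.
R_stainless steel shell = (1/0.135 − 1/0.1409)/(4π×15.7) = 0.001572 K/W
R_ceramic-fibre blanket = (1/0.1409 − 1/0.2009)/(4π×0.116) = 1.454 K/W
R_outer film = 1/(h·4πr_o²) = 1/(16.7×4π×0.2009²) = 0.1181 K/W
R_total = 1.574 K/W
Q = ΔT/R_total = 176/1.574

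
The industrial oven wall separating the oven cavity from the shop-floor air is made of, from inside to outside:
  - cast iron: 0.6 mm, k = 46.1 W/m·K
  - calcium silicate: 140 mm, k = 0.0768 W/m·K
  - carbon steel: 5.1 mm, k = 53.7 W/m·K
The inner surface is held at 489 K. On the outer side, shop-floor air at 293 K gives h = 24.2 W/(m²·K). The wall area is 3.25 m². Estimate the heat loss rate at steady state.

Using the resistance-network approach (series):
R_cast iron = L/(kA) = 0.0006/(46.1×3.25) = 4.005×10^-6 K/W
R_calcium silicate = L/(kA) = 0.14/(0.0768×3.25) = 0.5609 K/W
R_carbon steel = L/(kA) = 0.0051/(53.7×3.25) = 2.922×10^-5 K/W
R_outer film = 1/(h_o·A) = 1/(24.2×3.25) = 0.01271 K/W
R_total = 0.5736 K/W
Q = ΔT / R_total = 196 / 0.5736

Q ≈ 342 W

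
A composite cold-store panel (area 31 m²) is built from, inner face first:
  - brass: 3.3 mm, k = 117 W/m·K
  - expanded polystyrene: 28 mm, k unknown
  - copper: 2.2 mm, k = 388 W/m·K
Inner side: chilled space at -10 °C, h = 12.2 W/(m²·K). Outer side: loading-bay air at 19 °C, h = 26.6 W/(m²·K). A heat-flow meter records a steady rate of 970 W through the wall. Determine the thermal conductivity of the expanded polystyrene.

k ≈ 0.0347 W/(m·K)

Thermal resistances in series:
R_inner film = 1/(h_i·A) = 1/(12.2×31) = 0.002644 K/W
R_brass = L/(kA) = 0.0033/(117×31) = 9.098×10^-7 K/W
R_copper = L/(kA) = 0.0022/(388×31) = 1.829×10^-7 K/W
R_outer film = 1/(h_o·A) = 1/(26.6×31) = 0.001213 K/W
Sum of known resistances R_other = 0.003858 K/W
Total R = ΔT/Q = 29/970 = 0.0299 K/W
R_expanded polystyrene = R_total − R_other = 0.02604 K/W
k = L/(R·A) = 0.028/(0.02604×31)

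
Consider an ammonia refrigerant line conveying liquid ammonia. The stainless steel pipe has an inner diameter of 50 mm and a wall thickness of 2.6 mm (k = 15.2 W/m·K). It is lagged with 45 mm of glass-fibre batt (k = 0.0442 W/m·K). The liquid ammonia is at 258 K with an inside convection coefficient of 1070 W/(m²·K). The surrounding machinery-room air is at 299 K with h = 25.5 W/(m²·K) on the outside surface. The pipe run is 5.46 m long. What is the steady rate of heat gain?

Radial resistances (cylindrical: R_cond = ln(r_o/r_i)/(2πkL), R_conv = 1/(h·2πrL)):
R_inner film = 1/(h_i·2πr₁L) = 1/(1070×2π×0.025×5.46) = 0.00109 K/W
R_stainless steel pipe wall = ln(27.6/25)/(2π×15.2×5.46) = 1.897×10^-4 K/W
R_glass-fibre batt = ln(72.6/27.6)/(2π×0.0442×5.46) = 0.6378 K/W
R_outer film = 1/(h_o·2πr_oL) = 1/(25.5×2π×0.0726×5.46) = 0.01575 K/W
R_total = 0.6548 K/W
Q = ΔT/R_total = 41/0.6548

Q ≈ 62.6 W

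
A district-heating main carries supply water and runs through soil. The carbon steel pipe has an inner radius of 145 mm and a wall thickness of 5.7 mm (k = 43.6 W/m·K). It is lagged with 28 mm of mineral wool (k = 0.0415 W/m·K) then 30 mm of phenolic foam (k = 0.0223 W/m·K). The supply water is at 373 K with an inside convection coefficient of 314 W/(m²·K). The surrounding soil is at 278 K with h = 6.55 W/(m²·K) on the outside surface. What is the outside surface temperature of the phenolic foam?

T ≈ 284 K

Treating each annulus and film as a series resistance:
R_inner film = 1/(h_i·2πr₁L) = 1/(314×2π×0.145×1) = 0.003496 K/W
R_carbon steel pipe wall = ln(150.7/145)/(2π×43.6×1) = 1.407×10^-4 K/W
R_mineral wool = ln(178.7/150.7)/(2π×0.0415×1) = 0.6536 K/W
R_phenolic foam = ln(208.7/178.7)/(2π×0.0223×1) = 1.108 K/W
R_outer film = 1/(h_o·2πr_oL) = 1/(6.55×2π×0.2087×1) = 0.1164 K/W
R_total = 1.881 K/W
Q = ΔT/R_total = 95/1.881
Q = 50.5 W/m
T_interface = T_inner − Q·ΣR(inner→interface) = 373 − 50.5×1.765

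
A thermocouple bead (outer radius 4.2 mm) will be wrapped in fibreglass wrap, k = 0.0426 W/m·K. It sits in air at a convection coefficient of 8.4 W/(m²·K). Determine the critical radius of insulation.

r_cr ≈ 10.1 mm

For a sphere r_cr = 2k/h = 2×0.0426/8.4
r_cr = 10.1 mm; since the bare radius (4.2 mm) is below r_cr, adding a thin layer of insulation will *increase* heat loss.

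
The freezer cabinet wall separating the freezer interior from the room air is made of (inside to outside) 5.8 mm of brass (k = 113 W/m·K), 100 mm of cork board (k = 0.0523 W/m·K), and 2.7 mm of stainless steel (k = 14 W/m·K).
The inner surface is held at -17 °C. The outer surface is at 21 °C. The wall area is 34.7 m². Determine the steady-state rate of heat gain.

Using the resistance-network approach (series):
R_brass = L/(kA) = 0.0058/(113×34.7) = 1.479×10^-6 K/W
R_cork board = L/(kA) = 0.1/(0.0523×34.7) = 0.0551 K/W
R_stainless steel = L/(kA) = 0.0027/(14×34.7) = 5.558×10^-6 K/W
R_total = 0.05511 K/W
Q = ΔT / R_total = 38 / 0.05511

Q ≈ 690 W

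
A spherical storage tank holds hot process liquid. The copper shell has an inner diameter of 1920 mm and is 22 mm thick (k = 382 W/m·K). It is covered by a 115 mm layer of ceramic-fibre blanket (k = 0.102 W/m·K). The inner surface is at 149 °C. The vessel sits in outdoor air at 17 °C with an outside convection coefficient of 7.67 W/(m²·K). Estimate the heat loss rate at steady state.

Q ≈ 1440 W

Spherical conduction: R = (1/r_in − 1/r_out)/(4πk) per layer; series-sum.
R_copper shell = (1/0.96 − 1/0.982)/(4π×382) = 4.861×10^-6 K/W
R_ceramic-fibre blanket = (1/0.982 − 1/1.097)/(4π×0.102) = 0.08329 K/W
R_outer film = 1/(h·4πr_o²) = 1/(7.67×4π×1.097²) = 0.008621 K/W
R_total = 0.09191 K/W
Q = ΔT/R_total = 132/0.09191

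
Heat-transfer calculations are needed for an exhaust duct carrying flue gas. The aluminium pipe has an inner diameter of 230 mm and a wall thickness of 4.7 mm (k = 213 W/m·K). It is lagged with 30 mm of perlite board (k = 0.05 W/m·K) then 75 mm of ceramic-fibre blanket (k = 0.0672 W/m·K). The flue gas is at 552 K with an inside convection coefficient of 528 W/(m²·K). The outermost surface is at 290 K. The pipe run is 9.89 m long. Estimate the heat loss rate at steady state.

Q ≈ 1550 W

Treating each annulus and film as a series resistance:
R_inner film = 1/(h_i·2πr₁L) = 1/(528×2π×0.115×9.89) = 2.65×10^-4 K/W
R_aluminium pipe wall = ln(119.7/115)/(2π×213×9.89) = 3.026×10^-6 K/W
R_perlite board = ln(149.7/119.7)/(2π×0.05×9.89) = 0.07198 K/W
R_ceramic-fibre blanket = ln(224.7/149.7)/(2π×0.0672×9.89) = 0.09726 K/W
R_total = 0.1695 K/W
Q = ΔT/R_total = 262/0.1695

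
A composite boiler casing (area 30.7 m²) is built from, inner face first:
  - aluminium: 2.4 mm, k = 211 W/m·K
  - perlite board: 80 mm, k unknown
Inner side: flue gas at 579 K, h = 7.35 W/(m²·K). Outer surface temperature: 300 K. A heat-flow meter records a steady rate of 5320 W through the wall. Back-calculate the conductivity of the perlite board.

k ≈ 0.0543 W/(m·K)

Series thermal resistances:
R_inner film = 1/(h_i·A) = 1/(7.35×30.7) = 0.004432 K/W
R_aluminium = L/(kA) = 0.0024/(211×30.7) = 3.705×10^-7 K/W
Sum of known resistances R_other = 0.004432 K/W
Total R = ΔT/Q = 279/5320 = 0.05244 K/W
R_perlite board = R_total − R_other = 0.04801 K/W
k = L/(R·A) = 0.08/(0.04801×30.7)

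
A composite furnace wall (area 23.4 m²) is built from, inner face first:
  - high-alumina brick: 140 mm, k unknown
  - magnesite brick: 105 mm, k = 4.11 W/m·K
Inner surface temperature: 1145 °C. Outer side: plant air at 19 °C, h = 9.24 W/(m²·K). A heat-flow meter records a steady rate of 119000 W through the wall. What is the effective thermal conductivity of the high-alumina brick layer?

k ≈ 1.6 W/(m·K)

Series thermal resistances:
R_magnesite brick = L/(kA) = 0.105/(4.11×23.4) = 0.001092 K/W
R_outer film = 1/(h_o·A) = 1/(9.24×23.4) = 0.004625 K/W
Sum of known resistances R_other = 0.005717 K/W
Total R = ΔT/Q = 1126/119000 = 0.009462 K/W
R_high-alumina brick = R_total − R_other = 0.003745 K/W
k = L/(R·A) = 0.14/(0.003745×23.4)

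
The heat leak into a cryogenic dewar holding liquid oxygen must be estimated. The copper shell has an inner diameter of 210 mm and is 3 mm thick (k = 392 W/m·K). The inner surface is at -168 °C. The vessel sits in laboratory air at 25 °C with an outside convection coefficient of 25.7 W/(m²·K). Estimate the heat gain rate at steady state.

Radial (spherical) resistances in series:
R_copper shell = (1/0.105 − 1/0.108)/(4π×392) = 5.37×10^-5 K/W
R_outer film = 1/(h·4πr_o²) = 1/(25.7×4π×0.108²) = 0.2655 K/W
R_total = 0.2655 K/W
Q = ΔT/R_total = 193/0.2655

Q ≈ 727 W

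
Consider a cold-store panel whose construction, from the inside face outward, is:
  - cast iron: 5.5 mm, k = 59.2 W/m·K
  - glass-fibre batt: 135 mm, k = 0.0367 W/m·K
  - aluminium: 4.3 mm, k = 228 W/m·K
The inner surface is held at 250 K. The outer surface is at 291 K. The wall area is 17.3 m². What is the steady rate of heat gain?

Q ≈ 193 W

Series thermal resistances:
R_cast iron = L/(kA) = 0.0055/(59.2×17.3) = 5.37×10^-6 K/W
R_glass-fibre batt = L/(kA) = 0.135/(0.0367×17.3) = 0.2126 K/W
R_aluminium = L/(kA) = 0.0043/(228×17.3) = 1.09×10^-6 K/W
R_total = 0.2126 K/W
Q = ΔT / R_total = 41 / 0.2126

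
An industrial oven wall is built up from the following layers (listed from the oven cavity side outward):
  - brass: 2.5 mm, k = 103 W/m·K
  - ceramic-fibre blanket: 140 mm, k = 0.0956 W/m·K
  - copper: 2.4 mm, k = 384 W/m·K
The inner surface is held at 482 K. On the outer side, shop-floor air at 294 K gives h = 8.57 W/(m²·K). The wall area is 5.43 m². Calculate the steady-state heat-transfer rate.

Q ≈ 646 W

Using the resistance-network approach (series):
R_brass = L/(kA) = 0.0025/(103×5.43) = 4.47×10^-6 K/W
R_ceramic-fibre blanket = L/(kA) = 0.14/(0.0956×5.43) = 0.2697 K/W
R_copper = L/(kA) = 0.0024/(384×5.43) = 1.151×10^-6 K/W
R_outer film = 1/(h_o·A) = 1/(8.57×5.43) = 0.02149 K/W
R_total = 0.2912 K/W
Q = ΔT / R_total = 188 / 0.2912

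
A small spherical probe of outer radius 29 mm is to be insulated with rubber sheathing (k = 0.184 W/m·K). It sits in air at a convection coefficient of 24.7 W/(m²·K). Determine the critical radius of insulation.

For a sphere r_cr = 2k/h = 2×0.184/24.7
r_cr = 14.9 mm; since the bare radius (29 mm) is above r_cr, any added insulation will reduce heat loss.

r_cr ≈ 14.9 mm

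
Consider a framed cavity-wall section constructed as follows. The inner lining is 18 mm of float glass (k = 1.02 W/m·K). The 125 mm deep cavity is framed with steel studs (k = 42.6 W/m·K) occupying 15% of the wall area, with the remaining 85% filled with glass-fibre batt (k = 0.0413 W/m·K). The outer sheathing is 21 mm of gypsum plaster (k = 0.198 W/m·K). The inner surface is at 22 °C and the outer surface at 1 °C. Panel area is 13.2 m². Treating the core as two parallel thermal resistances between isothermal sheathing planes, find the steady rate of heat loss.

Q ≈ 1940 W

Sheathing layers in series; stud and cavity paths in parallel between them.
R_inner = 0.018/(1.02×13.2) = 0.001337 K/W
R_stud  = 0.125/(42.6×0.15×13.2) = 0.001482 K/W
R_cav   = 0.125/(0.0413×0.85×13.2) = 0.2698 K/W
1/R_core = 1/R_stud + 1/R_cav → R_core = 0.001474 K/W
R_outer = 0.021/(0.198×13.2) = 0.008035 K/W
R_total = 0.01085 K/W
Q = ΔT/R_total = 21/0.01085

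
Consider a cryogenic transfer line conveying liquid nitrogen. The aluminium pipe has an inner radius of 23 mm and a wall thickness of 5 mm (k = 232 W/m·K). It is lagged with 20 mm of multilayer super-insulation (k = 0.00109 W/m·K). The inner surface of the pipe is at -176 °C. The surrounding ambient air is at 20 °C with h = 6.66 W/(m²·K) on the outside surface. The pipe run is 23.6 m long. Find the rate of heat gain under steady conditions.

Radial resistances (cylindrical: R_cond = ln(r_o/r_i)/(2πkL), R_conv = 1/(h·2πrL)):
R_aluminium pipe wall = ln(28/23)/(2π×232×23.6) = 5.718×10^-6 K/W
R_multilayer super-insulation = ln(48/28)/(2π×0.00109×23.6) = 3.335 K/W
R_outer film = 1/(h_o·2πr_oL) = 1/(6.66×2π×0.048×23.6) = 0.0211 K/W
R_total = 3.356 K/W
Q = ΔT/R_total = 196/3.356

Q ≈ 58.4 W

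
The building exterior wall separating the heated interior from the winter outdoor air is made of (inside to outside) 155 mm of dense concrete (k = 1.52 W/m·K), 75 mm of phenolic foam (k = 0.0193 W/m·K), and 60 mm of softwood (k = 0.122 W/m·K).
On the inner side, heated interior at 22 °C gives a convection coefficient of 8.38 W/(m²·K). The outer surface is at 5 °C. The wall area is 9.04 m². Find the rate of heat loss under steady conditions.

Q ≈ 33.4 W

Thermal resistances in series:
R_inner film = 1/(h_i·A) = 1/(8.38×9.04) = 0.0132 K/W
R_dense concrete = L/(kA) = 0.155/(1.52×9.04) = 0.01128 K/W
R_phenolic foam = L/(kA) = 0.075/(0.0193×9.04) = 0.4299 K/W
R_softwood = L/(kA) = 0.06/(0.122×9.04) = 0.0544 K/W
R_total = 0.5088 K/W
Q = ΔT / R_total = 17 / 0.5088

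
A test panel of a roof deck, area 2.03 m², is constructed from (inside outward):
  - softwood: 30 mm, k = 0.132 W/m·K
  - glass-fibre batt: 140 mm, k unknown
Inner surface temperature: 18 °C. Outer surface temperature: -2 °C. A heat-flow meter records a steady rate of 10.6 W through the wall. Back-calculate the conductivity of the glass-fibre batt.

Thermal resistances in series:
R_softwood = L/(kA) = 0.03/(0.132×2.03) = 0.112 K/W
Sum of known resistances R_other = 0.112 K/W
Total R = ΔT/Q = 20/10.6 = 1.887 K/W
R_glass-fibre batt = R_total − R_other = 1.775 K/W
k = L/(R·A) = 0.14/(1.775×2.03)

k ≈ 0.0389 W/(m·K)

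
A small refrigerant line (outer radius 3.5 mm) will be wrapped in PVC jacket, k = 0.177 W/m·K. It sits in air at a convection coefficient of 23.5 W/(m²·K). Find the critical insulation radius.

r_cr ≈ 7.53 mm

For a cylinder r_cr = k/h = 0.177/23.5
r_cr = 7.53 mm; since the bare radius (3.5 mm) is below r_cr, adding a thin layer of insulation will *increase* heat loss.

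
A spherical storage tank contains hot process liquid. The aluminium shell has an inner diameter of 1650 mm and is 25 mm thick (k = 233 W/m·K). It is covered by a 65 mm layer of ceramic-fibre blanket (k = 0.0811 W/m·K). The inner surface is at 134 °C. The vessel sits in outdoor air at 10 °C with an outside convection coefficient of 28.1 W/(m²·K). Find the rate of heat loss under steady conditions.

Q ≈ 1450 W

Radial (spherical) resistances in series:
R_aluminium shell = (1/0.825 − 1/0.85)/(4π×233) = 1.218×10^-5 K/W
R_ceramic-fibre blanket = (1/0.85 − 1/0.915)/(4π×0.0811) = 0.08201 K/W
R_outer film = 1/(h·4πr_o²) = 1/(28.1×4π×0.915²) = 0.003383 K/W
R_total = 0.0854 K/W
Q = ΔT/R_total = 124/0.0854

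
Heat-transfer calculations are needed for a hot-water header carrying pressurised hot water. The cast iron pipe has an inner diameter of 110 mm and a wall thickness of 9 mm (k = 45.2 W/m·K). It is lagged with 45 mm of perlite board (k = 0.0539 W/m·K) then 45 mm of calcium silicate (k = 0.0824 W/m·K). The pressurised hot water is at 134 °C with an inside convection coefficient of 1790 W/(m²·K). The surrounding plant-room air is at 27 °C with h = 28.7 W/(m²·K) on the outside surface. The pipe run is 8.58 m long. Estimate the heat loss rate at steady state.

Q ≈ 403 W

Per-layer cylindrical resistances, series-summed:
R_inner film = 1/(h_i·2πr₁L) = 1/(1790×2π×0.055×8.58) = 1.884×10^-4 K/W
R_cast iron pipe wall = ln(64/55)/(2π×45.2×8.58) = 6.219×10^-5 K/W
R_perlite board = ln(109/64)/(2π×0.0539×8.58) = 0.1832 K/W
R_calcium silicate = ln(154/109)/(2π×0.0824×8.58) = 0.0778 K/W
R_outer film = 1/(h_o·2πr_oL) = 1/(28.7×2π×0.154×8.58) = 0.004197 K/W
R_total = 0.2655 K/W
Q = ΔT/R_total = 107/0.2655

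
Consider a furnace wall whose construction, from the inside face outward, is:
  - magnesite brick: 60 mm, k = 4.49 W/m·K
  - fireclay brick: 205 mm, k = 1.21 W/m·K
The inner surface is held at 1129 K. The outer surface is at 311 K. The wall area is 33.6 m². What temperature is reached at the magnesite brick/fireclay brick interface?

Treating each layer as a thermal resistance in series:
R_magnesite brick = L/(kA) = 0.06/(4.49×33.6) = 3.977×10^-4 K/W
R_fireclay brick = L/(kA) = 0.205/(1.21×33.6) = 0.005042 K/W
R_total = 0.00544 K/W;  Q = ΔT/R_total = 818/0.00544 = 150400 W
T_interface = T_inner − Q·ΣR(inner→interface) = 1129 − 150000×3.977×10^-4

T ≈ 1070 K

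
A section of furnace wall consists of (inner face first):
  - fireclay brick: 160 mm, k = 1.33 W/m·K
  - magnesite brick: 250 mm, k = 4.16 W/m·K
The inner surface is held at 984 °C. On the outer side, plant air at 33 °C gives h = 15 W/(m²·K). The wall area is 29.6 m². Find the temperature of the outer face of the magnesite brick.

Series thermal resistances:
R_fireclay brick = L/(kA) = 0.16/(1.33×29.6) = 0.004064 K/W
R_magnesite brick = L/(kA) = 0.25/(4.16×29.6) = 0.00203 K/W
R_outer film = 1/(h_o·A) = 1/(15×29.6) = 0.002252 K/W
R_total = 0.008347 K/W;  Q = ΔT/R_total = 951/0.008347 = 113900 W
T_interface = T_inner − Q·ΣR(inner→interface) = 984 − 114000×0.006094

T ≈ 290 °C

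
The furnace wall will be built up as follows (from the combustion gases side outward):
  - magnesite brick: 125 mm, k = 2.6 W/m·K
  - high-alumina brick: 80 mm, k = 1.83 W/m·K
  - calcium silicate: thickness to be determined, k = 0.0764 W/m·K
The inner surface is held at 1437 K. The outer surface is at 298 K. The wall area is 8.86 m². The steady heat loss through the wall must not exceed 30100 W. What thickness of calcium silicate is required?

L ≈ 18.6 mm

Model the wall as resistances in series:
R_magnesite brick = L/(kA) = 0.125/(2.6×8.86) = 0.005426 K/W
R_high-alumina brick = L/(kA) = 0.08/(1.83×8.86) = 0.004934 K/W
Sum of the known resistances R_other = 0.01036 K/W
Required total resistance R_tot = ΔT/Q_allow = 1139/30100 = 0.03784 K/W
R_calcium silicate = R_tot − R_other = 0.02748 K/W
L = R·k·A = 0.02748×0.0764×8.86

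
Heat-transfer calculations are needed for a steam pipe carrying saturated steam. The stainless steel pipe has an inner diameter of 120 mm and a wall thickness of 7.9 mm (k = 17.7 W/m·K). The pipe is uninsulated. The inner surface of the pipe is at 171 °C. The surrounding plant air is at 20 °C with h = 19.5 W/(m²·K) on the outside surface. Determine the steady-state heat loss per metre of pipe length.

q′ ≈ 1240 W/m

Cylindrical conduction, so R = ln(r₂/r₁)/(2πkL) per layer, in series:
R_stainless steel pipe wall = ln(67.9/60)/(2π×17.7×1) = 0.001112 K/W
R_outer film = 1/(h_o·2πr_oL) = 1/(19.5×2π×0.0679×1) = 0.1202 K/W
R_total = 0.1213 K/W
Q = ΔT/R_total = 151/0.1213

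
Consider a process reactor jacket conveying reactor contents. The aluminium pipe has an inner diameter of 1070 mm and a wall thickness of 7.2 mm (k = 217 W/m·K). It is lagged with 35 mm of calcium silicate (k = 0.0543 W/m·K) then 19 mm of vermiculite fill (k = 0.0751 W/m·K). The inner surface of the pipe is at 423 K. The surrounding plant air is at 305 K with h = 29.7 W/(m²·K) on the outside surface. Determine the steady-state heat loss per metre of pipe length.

q′ ≈ 452 W/m

Radial resistances (cylindrical: R_cond = ln(r_o/r_i)/(2πkL), R_conv = 1/(h·2πrL)):
R_aluminium pipe wall = ln(542.2/535)/(2π×217×1) = 9.805×10^-6 K/W
R_calcium silicate = ln(577.2/542.2)/(2π×0.0543×1) = 0.1833 K/W
R_vermiculite fill = ln(596.2/577.2)/(2π×0.0751×1) = 0.06864 K/W
R_outer film = 1/(h_o·2πr_oL) = 1/(29.7×2π×0.5962×1) = 0.008988 K/W
R_total = 0.261 K/W
Q = ΔT/R_total = 118/0.261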